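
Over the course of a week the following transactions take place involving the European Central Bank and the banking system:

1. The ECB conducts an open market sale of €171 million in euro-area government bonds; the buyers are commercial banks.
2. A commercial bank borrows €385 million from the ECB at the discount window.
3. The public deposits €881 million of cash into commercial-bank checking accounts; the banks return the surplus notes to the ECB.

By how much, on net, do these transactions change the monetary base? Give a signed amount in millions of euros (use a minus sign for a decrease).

ECB balance sheet:
  Assets:      Securities −€171M, Loans to banks +€385M
  Liabilities: Bank reserves +€1095M, Currency in circulation −€881M
Commercial banking system:
  Assets:      Reserves at CB +€1095M, Securities +€171M
  Liabilities: Checkable deposits +€881M, Borrowings from CB +€385M
Monetary base = currency + reserves: −€881M + (+€1095M) = +€214 million.

+€214 million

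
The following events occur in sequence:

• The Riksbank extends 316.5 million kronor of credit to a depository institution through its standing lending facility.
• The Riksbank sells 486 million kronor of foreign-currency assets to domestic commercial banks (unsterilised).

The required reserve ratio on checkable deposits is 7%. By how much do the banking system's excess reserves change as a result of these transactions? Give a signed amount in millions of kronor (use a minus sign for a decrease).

Discount-window loan 316.5 million kronor: reserves +316.5M, deposits 0.
FX sale 486 million kronor: reserves −486M, deposits 0.
Totals: Δreserves = −169.5M, Δdeposits = 0.
Δrequired reserves = 7% × 0 = 0.
Δexcess reserves = Δreserves − Δrequired = −169.5M − (0) = -169.5 million.

-169.5 million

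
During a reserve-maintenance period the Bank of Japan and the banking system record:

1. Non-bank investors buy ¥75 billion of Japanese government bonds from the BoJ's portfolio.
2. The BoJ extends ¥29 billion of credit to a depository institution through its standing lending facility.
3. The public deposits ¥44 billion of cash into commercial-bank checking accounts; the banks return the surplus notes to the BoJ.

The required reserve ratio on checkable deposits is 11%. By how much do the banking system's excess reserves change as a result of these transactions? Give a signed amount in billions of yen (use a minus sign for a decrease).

+¥1.41 billion

Asset sale (to non-banks) ¥75 billion: reserves −¥75B, deposits −¥75B.
Discount-window loan ¥29 billion: reserves +¥29B, deposits 0.
Currency deposit ¥44 billion: reserves +¥44B, deposits +¥44B.
Totals: Δreserves = −¥2B, Δdeposits = −¥31B.
Δrequired reserves = 11% × −¥31B = −¥3.41B.
Δexcess reserves = Δreserves − Δrequired = −¥2B − (−¥3.41B) = +¥1.41 billion.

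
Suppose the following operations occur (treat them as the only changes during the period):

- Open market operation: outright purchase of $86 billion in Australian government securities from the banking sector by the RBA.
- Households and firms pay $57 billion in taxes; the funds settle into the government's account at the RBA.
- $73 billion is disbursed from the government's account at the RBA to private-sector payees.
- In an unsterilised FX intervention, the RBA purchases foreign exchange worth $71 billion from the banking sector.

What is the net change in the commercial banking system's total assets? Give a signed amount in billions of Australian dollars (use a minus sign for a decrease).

RBA balance sheet:
  Assets:      Securities +$86B, Foreign assets +$71B
  Liabilities: Bank reserves +$173B, Government deposits −$16B
Commercial banking system:
  Assets:      Reserves at CB +$173B, Securities −$86B, Foreign assets −$71B
  Liabilities: Checkable deposits +$16B
Change in total bank assets = +$16 billion.

+$16 billion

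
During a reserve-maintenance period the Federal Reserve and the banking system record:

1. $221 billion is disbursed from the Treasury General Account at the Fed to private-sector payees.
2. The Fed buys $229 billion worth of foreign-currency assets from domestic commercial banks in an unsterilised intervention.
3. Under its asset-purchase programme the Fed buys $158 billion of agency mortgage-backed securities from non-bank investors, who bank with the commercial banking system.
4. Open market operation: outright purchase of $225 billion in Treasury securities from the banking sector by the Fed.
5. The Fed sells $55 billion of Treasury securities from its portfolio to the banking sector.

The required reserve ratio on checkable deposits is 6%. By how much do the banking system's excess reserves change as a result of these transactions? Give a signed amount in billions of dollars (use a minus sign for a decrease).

+$755.26 billion

Government spending $221 billion: reserves +$221B, deposits +$221B.
FX purchase $229 billion: reserves +$229B, deposits 0.
Asset purchase (from non-banks) $158 billion: reserves +$158B, deposits +$158B.
OMO purchase (from banks) $225 billion: reserves +$225B, deposits 0.
OMO sale (to banks) $55 billion: reserves −$55B, deposits 0.
Totals: Δreserves = +$778B, Δdeposits = +$379B.
Δrequired reserves = 6% × +$379B = +$22.74B.
Δexcess reserves = Δreserves − Δrequired = +$778B − (+$22.74B) = +$755.26 billion.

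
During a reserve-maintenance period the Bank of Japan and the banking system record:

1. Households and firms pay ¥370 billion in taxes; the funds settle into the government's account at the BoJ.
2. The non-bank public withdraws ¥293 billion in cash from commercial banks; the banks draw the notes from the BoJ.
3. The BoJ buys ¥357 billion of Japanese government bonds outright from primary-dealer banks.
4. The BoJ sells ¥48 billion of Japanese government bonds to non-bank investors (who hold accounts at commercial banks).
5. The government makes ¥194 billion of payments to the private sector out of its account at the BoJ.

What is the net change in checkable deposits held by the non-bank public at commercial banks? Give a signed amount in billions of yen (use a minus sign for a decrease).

-¥517 billion

BoJ balance sheet:
  Assets:      Securities +¥309B
  Liabilities: Bank reserves −¥160B, Currency in circulation +¥293B, Government deposits +¥176B
Commercial banking system:
  Assets:      Reserves at CB −¥160B, Securities −¥357B
  Liabilities: Checkable deposits −¥517B
So the change in checkable deposits held by the non-bank public at commercial banks is -¥517 billion.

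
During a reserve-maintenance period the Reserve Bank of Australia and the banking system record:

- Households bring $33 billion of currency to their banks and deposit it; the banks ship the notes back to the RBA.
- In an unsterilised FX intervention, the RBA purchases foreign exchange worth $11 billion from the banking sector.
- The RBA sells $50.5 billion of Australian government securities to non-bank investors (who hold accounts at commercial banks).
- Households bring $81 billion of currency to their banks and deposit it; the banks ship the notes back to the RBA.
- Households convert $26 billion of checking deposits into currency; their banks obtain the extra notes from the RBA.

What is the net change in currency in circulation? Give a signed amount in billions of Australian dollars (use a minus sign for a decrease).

-$88 billion

RBA balance sheet:
  Assets:      Securities −$50.5B, Foreign assets +$11B
  Liabilities: Bank reserves +$48.5B, Currency in circulation −$88B
Commercial banking system:
  Assets:      Reserves at CB +$48.5B, Foreign assets −$11B
  Liabilities: Checkable deposits +$37.5B
So the change in currency in circulation is -$88 billion.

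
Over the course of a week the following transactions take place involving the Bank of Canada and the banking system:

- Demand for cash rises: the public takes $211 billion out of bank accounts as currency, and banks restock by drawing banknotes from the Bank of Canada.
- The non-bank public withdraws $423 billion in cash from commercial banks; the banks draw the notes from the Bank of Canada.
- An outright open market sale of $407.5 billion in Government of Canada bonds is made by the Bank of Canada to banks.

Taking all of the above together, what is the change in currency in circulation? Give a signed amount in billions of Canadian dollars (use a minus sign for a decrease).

+$634 billion

Currency withdrawal $211 billion: notes leave the central bank → +$211B.
Currency withdrawal $423 billion: notes leave the central bank → +$423B.
OMO sale (to banks) $407.5 billion: no currency enters or leaves circulation → 0.
Net: 211 + 423 + 0 = +$634 billion.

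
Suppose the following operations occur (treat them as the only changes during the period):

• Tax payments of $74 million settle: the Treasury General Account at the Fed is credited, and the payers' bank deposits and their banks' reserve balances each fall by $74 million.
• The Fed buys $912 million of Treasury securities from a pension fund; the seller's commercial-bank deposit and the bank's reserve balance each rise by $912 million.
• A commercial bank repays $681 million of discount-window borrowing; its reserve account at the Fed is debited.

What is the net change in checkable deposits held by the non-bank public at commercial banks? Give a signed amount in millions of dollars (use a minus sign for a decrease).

Fed balance sheet:
  Assets:      Securities +$912M, Loans to banks −$681M
  Liabilities: Bank reserves +$157M, Government deposits +$74M
Commercial banking system:
  Assets:      Reserves at CB +$157M
  Liabilities: Checkable deposits +$838M, Borrowings from CB −$681M
So the change in checkable deposits held by the non-bank public at commercial banks is +$838 million.

+$838 million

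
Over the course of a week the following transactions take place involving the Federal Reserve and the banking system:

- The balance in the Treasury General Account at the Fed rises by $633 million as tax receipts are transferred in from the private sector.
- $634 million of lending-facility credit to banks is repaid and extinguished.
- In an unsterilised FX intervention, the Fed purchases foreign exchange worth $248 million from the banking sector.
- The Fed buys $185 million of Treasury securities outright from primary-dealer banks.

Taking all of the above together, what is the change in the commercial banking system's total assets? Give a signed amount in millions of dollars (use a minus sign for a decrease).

Government account inflow $633 million: bank balance sheets shrink → −$633M.
Discount-window repayment $634 million: bank balance sheets shrink → −$634M.
FX purchase $248 million: just an asset swap on bank balance sheets → 0.
OMO purchase (from banks) $185 million: just an asset swap on bank balance sheets → 0.
Net: −633 − 634 + 0 + 0 = -$1267 million.

-$1267 million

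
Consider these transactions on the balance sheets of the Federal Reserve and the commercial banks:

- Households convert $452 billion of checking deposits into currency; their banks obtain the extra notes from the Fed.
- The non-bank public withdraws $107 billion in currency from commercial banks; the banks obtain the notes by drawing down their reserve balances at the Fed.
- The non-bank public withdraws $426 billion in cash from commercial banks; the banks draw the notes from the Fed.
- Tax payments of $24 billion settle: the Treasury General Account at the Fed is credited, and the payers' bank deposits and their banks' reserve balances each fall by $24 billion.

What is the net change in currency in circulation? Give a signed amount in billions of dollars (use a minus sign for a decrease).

Currency withdrawal $452 billion: notes leave the central bank → +$452B.
Currency withdrawal $107 billion: notes leave the central bank → +$107B.
Currency withdrawal $426 billion: notes leave the central bank → +$426B.
Government account inflow $24 billion: no currency enters or leaves circulation → 0.
Net: 452 + 107 + 426 + 0 = +$985 billion.

+$985 billion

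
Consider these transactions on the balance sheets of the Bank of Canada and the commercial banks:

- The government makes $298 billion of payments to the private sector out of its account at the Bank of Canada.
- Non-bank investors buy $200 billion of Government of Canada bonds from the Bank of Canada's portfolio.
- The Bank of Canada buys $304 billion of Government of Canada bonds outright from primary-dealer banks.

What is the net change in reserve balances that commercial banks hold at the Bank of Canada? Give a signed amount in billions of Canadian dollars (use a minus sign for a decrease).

Government spending $298 billion: government payments flow into bank reserve accounts → +$298B.
Asset sale (to non-banks) $200 billion: the non-bank buyers' banks settle from reserves → −$200B.
OMO purchase (from banks) $304 billion: the Bank of Canada pays by crediting reserve accounts → +$304B.
Net: 298 − 200 + 304 = +$402 billion.

+$402 billion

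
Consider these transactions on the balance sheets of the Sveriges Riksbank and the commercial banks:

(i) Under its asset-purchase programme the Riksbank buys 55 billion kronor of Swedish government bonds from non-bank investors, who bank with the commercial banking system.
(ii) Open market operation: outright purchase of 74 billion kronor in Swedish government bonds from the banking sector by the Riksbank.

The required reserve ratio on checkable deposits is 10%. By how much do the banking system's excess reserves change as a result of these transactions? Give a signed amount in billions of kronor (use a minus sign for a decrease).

+123.5 billion

Asset purchase (from non-banks) 55 billion kronor: reserves +55B, deposits +55B.
OMO purchase (from banks) 74 billion kronor: reserves +74B, deposits 0.
Totals: Δreserves = +129B, Δdeposits = +55B.
Δrequired reserves = 10% × +55B = +5.5B.
Δexcess reserves = Δreserves − Δrequired = +129B − (+5.5B) = +123.5 billion.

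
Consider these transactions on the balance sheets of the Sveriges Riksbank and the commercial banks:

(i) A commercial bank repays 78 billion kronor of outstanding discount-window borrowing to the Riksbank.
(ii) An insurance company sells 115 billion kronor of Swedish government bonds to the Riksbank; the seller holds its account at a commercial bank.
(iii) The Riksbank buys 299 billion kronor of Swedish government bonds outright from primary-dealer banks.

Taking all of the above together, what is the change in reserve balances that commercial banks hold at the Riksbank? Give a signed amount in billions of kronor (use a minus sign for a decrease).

Discount-window repayment 78 billion kronor: repayment is debited from reserves → −78B.
Asset purchase (from non-banks) 115 billion kronor: the Riksbank pays by crediting reserve accounts → +115B.
OMO purchase (from banks) 299 billion kronor: the Riksbank pays by crediting reserve accounts → +299B.
Net: −78 + 115 + 299 = +336 billion.

+336 billion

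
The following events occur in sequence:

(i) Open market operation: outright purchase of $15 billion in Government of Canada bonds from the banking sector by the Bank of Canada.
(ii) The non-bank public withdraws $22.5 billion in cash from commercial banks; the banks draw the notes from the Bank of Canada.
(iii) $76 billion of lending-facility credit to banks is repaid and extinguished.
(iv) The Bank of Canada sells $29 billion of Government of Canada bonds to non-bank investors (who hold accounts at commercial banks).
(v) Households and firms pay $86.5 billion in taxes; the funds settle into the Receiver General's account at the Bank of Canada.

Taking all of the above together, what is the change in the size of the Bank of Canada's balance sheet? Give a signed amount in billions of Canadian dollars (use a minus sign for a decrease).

Bank of Canada balance sheet:
  Assets:      Securities −$14B, Loans to banks −$76B
  Liabilities: Bank reserves −$199B, Currency in circulation +$22.5B, Government deposits +$86.5B
Change in total Bank of Canada assets = -$90 billion.

-$90 billion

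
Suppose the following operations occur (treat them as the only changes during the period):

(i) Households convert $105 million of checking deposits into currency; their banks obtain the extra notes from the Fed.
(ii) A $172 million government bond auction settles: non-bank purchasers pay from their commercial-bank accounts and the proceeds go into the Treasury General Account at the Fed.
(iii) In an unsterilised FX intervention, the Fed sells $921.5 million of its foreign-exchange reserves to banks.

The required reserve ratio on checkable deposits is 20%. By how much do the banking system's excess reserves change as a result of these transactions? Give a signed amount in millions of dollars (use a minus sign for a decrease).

-$1143.1 million

Currency withdrawal $105 million: reserves −$105M, deposits −$105M.
Government account inflow $172 million: reserves −$172M, deposits −$172M.
FX sale $921.5 million: reserves −$921.5M, deposits 0.
Totals: Δreserves = −$1198.5M, Δdeposits = −$277M.
Δrequired reserves = 20% × −$277M = −$55.4M.
Δexcess reserves = Δreserves − Δrequired = −$1198.5M − (−$55.4M) = -$1143.1 million.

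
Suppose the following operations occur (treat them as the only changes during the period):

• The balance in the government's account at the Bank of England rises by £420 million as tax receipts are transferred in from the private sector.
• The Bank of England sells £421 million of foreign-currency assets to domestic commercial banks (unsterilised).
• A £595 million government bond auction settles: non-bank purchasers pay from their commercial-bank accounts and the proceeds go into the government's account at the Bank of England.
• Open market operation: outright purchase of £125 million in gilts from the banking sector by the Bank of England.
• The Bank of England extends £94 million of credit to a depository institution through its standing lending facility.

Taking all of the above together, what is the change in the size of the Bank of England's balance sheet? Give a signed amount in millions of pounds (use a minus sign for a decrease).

-£202 million

Government account inflow £420 million: only the composition of liabilities changes → 0.
FX sale £421 million: a Bank of England asset is shed → −£421M.
Government account inflow £595 million: only the composition of liabilities changes → 0.
OMO purchase (from banks) £125 million: a Bank of England asset is acquired → +£125M.
Discount-window loan £94 million: a Bank of England asset is acquired → +£94M.
Net: 0 − 421 + 0 + 125 + 94 = -£202 million.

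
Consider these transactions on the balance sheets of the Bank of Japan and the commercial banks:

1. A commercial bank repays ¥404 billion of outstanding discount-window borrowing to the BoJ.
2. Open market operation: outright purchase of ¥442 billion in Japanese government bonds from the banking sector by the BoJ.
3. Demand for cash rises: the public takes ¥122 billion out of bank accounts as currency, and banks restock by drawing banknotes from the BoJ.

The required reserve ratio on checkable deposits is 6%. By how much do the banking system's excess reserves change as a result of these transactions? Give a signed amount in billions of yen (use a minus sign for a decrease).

Discount-window repayment ¥404 billion: reserves −¥404B, deposits 0.
OMO purchase (from banks) ¥442 billion: reserves +¥442B, deposits 0.
Currency withdrawal ¥122 billion: reserves −¥122B, deposits −¥122B.
Totals: Δreserves = −¥84B, Δdeposits = −¥122B.
Δrequired reserves = 6% × −¥122B = −¥7.32B.
Δexcess reserves = Δreserves − Δrequired = −¥84B − (−¥7.32B) = -¥76.68 billion.

-¥76.68 billion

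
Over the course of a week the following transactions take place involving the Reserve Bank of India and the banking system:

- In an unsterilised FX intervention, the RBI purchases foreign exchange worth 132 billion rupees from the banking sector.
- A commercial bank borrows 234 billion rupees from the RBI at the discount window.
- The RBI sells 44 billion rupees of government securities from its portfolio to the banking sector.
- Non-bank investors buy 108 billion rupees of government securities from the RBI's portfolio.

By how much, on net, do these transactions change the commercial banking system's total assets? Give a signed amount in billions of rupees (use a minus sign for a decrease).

+126 billion

FX purchase 132 billion rupees: just an asset swap on bank balance sheets → 0.
Discount-window loan 234 billion rupees: bank balance sheets expand → +234B.
OMO sale (to banks) 44 billion rupees: just an asset swap on bank balance sheets → 0.
Asset sale (to non-banks) 108 billion rupees: bank balance sheets shrink → −108B.
Net: 0 + 234 + 0 − 108 = +126 billion.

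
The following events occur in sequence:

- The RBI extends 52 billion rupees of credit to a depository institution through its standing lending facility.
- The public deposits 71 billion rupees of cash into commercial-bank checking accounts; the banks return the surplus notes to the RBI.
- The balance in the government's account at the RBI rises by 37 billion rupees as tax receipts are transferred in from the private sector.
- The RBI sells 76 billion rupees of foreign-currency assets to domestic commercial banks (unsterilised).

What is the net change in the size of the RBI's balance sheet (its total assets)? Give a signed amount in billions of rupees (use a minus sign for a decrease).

RBI balance sheet:
  Assets:      Loans to banks +52B, Foreign assets −76B
  Liabilities: Bank reserves +10B, Currency in circulation −71B, Government deposits +37B
Commercial banking system:
  Assets:      Reserves at CB +10B, Foreign assets +76B
  Liabilities: Checkable deposits +34B, Borrowings from CB +52B
Change in total RBI assets = -24 billion.

-24 billion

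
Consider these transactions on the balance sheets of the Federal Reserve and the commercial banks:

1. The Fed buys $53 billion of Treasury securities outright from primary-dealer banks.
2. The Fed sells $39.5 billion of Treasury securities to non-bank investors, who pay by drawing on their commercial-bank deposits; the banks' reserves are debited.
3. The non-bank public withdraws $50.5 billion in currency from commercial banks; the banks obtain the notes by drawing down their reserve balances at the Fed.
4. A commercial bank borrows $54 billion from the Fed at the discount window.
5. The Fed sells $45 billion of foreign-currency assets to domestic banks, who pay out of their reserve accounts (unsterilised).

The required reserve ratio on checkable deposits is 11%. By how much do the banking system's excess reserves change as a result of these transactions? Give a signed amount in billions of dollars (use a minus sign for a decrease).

OMO purchase (from banks) $53 billion: reserves +$53B, deposits 0.
Asset sale (to non-banks) $39.5 billion: reserves −$39.5B, deposits −$39.5B.
Currency withdrawal $50.5 billion: reserves −$50.5B, deposits −$50.5B.
Discount-window loan $54 billion: reserves +$54B, deposits 0.
FX sale $45 billion: reserves −$45B, deposits 0.
Totals: Δreserves = −$28B, Δdeposits = −$90B.
Δrequired reserves = 11% × −$90B = −$9.9B.
Δexcess reserves = Δreserves − Δrequired = −$28B − (−$9.9B) = -$18.1 billion.

-$18.1 billion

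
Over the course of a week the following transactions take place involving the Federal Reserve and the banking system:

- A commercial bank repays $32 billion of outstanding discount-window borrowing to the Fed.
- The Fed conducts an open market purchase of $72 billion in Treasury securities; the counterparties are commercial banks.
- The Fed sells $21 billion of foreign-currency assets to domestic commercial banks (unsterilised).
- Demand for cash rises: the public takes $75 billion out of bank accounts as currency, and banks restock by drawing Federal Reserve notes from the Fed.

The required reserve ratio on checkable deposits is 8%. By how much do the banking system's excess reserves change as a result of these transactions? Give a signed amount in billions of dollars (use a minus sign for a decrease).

-$50 billion

Discount-window repayment $32 billion: reserves −$32B, deposits 0.
OMO purchase (from banks) $72 billion: reserves +$72B, deposits 0.
FX sale $21 billion: reserves −$21B, deposits 0.
Currency withdrawal $75 billion: reserves −$75B, deposits −$75B.
Totals: Δreserves = −$56B, Δdeposits = −$75B.
Δrequired reserves = 8% × −$75B = −$6B.
Δexcess reserves = Δreserves − Δrequired = −$56B − (−$6B) = -$50 billion.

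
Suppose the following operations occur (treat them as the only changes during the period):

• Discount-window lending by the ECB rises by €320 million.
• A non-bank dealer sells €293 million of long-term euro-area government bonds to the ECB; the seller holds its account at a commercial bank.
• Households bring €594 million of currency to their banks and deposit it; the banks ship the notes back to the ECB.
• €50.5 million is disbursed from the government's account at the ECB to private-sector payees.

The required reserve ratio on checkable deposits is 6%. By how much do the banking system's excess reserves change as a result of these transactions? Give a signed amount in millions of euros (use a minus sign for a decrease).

+€1201.25 million

Discount-window loan €320 million: reserves +€320M, deposits 0.
Asset purchase (from non-banks) €293 million: reserves +€293M, deposits +€293M.
Currency deposit €594 million: reserves +€594M, deposits +€594M.
Government spending €50.5 million: reserves +€50.5M, deposits +€50.5M.
Totals: Δreserves = +€1257.5M, Δdeposits = +€937.5M.
Δrequired reserves = 6% × +€937.5M = +€56.25M.
Δexcess reserves = Δreserves − Δrequired = +€1257.5M − (+€56.25M) = +€1201.25 million.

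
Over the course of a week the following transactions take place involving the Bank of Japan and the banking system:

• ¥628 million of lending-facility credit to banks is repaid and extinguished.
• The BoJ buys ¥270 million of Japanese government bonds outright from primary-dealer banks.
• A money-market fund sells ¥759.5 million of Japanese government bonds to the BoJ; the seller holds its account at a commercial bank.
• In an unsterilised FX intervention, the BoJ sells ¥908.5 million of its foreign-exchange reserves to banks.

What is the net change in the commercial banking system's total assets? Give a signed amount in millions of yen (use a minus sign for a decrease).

Discount-window repayment ¥628 million: bank balance sheets shrink → −¥628M.
OMO purchase (from banks) ¥270 million: just an asset swap on bank balance sheets → 0.
Asset purchase (from non-banks) ¥759.5 million: bank balance sheets expand → +¥759.5M.
FX sale ¥908.5 million: just an asset swap on bank balance sheets → 0.
Net: −628 + 0 + 759.5 + 0 = +¥131.5 million.

+¥131.5 million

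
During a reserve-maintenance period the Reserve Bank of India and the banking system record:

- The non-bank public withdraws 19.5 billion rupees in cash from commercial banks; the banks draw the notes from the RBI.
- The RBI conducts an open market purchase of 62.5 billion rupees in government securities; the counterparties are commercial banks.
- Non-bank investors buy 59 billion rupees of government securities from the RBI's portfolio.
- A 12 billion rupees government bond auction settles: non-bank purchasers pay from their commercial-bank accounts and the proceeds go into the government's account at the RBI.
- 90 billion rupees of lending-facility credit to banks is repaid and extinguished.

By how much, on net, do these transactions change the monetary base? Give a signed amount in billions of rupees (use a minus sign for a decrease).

-98.5 billion

Currency withdrawal 19.5 billion rupees: just a shift between currency and reserves — both are base money → 0.
OMO purchase (from banks) 62.5 billion rupees: RBI balance sheet expands → +62.5B.
Asset sale (to non-banks) 59 billion rupees: RBI balance sheet contracts → −59B.
Government account inflow 12 billion rupees: reserves shift to a non-base liability → −12B.
Discount-window repayment 90 billion rupees: RBI balance sheet contracts → −90B.
Net: 0 + 62.5 − 59 − 12 − 90 = -98.5 billion.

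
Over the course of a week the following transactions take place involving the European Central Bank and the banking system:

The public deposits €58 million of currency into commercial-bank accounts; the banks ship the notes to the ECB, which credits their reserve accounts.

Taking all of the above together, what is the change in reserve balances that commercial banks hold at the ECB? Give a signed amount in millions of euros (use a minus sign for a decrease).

Currency deposit €58 million: returned notes are swapped for reserve credit → +€58M.

+€58 million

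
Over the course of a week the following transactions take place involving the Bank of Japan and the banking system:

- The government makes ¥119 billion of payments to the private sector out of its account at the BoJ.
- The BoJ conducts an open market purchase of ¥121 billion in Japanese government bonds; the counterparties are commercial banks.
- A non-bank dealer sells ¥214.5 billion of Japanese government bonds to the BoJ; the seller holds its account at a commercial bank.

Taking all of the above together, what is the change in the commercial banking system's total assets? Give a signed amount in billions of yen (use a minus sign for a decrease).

BoJ balance sheet:
  Assets:      Securities +¥335.5B
  Liabilities: Bank reserves +¥454.5B, Government deposits −¥119B
Commercial banking system:
  Assets:      Reserves at CB +¥454.5B, Securities −¥121B
  Liabilities: Checkable deposits +¥333.5B
Change in total bank assets = +¥333.5 billion.

+¥333.5 billion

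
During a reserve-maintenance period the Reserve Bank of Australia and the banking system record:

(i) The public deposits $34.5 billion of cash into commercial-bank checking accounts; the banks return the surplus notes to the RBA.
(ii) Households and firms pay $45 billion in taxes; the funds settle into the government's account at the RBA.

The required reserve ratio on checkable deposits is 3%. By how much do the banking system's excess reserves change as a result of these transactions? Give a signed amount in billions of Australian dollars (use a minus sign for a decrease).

-$10.185 billion

Currency deposit $34.5 billion: reserves +$34.5B, deposits +$34.5B.
Government account inflow $45 billion: reserves −$45B, deposits −$45B.
Totals: Δreserves = −$10.5B, Δdeposits = −$10.5B.
Δrequired reserves = 3% × −$10.5B = −$0.315B.
Δexcess reserves = Δreserves − Δrequired = −$10.5B − (−$0.315B) = -$10.185 billion.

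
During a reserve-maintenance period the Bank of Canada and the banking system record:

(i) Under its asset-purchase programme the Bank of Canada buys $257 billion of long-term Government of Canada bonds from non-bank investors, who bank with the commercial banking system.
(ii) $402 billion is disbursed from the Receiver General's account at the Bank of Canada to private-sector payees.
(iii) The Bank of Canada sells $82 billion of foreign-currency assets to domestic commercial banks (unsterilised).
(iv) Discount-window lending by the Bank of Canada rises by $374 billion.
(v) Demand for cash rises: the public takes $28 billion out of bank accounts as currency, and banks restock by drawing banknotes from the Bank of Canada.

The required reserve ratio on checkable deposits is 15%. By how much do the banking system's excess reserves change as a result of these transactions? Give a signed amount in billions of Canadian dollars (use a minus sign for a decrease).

+$828.35 billion

Asset purchase (from non-banks) $257 billion: reserves +$257B, deposits +$257B.
Government spending $402 billion: reserves +$402B, deposits +$402B.
FX sale $82 billion: reserves −$82B, deposits 0.
Discount-window loan $374 billion: reserves +$374B, deposits 0.
Currency withdrawal $28 billion: reserves −$28B, deposits −$28B.
Totals: Δreserves = +$923B, Δdeposits = +$631B.
Δrequired reserves = 15% × +$631B = +$94.65B.
Δexcess reserves = Δreserves − Δrequired = +$923B − (+$94.65B) = +$828.35 billion.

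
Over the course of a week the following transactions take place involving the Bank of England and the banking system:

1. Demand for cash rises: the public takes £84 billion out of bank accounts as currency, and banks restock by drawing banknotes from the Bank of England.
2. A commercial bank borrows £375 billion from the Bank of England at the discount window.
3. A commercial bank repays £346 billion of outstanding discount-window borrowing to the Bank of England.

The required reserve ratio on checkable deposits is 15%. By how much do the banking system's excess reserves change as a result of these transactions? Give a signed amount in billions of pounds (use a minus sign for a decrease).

-£42.4 billion

Currency withdrawal £84 billion: reserves −£84B, deposits −£84B.
Discount-window loan £375 billion: reserves +£375B, deposits 0.
Discount-window repayment £346 billion: reserves −£346B, deposits 0.
Totals: Δreserves = −£55B, Δdeposits = −£84B.
Δrequired reserves = 15% × −£84B = −£12.6B.
Δexcess reserves = Δreserves − Δrequired = −£55B − (−£12.6B) = -£42.4 billion.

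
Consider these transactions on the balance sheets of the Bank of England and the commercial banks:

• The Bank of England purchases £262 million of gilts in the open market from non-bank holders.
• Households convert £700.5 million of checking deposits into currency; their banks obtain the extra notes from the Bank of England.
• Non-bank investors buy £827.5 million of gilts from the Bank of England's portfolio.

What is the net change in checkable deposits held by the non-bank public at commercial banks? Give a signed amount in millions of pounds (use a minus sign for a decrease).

Asset purchase (from non-banks) £262 million: non-bank counterparties' bank balances rise → +£262M.
Currency withdrawal £700.5 million: non-bank counterparties' bank balances fall → −£700.5M.
Asset sale (to non-banks) £827.5 million: non-bank counterparties' bank balances fall → −£827.5M.
Net: 262 − 700.5 − 827.5 = -£1266 million.

-£1266 million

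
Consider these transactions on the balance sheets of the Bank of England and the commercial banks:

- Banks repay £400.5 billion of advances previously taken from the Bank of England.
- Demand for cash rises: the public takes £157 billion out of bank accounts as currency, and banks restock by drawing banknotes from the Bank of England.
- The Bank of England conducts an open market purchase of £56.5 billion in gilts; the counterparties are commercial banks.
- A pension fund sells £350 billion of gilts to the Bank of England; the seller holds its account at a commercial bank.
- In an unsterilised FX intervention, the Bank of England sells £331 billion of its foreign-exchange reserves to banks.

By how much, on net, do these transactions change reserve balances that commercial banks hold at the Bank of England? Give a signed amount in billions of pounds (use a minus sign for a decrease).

Discount-window repayment £400.5 billion: repayment is debited from reserves → −£400.5B.
Currency withdrawal £157 billion: banks swap reserves for currency → −£157B.
OMO purchase (from banks) £56.5 billion: the Bank of England pays by crediting reserve accounts → +£56.5B.
Asset purchase (from non-banks) £350 billion: the Bank of England pays by crediting reserve accounts → +£350B.
FX sale £331 billion: the buying banks pay out of their reserve balances → −£331B.
Net: −400.5 − 157 + 56.5 + 350 − 331 = -£482 billion.

-£482 billion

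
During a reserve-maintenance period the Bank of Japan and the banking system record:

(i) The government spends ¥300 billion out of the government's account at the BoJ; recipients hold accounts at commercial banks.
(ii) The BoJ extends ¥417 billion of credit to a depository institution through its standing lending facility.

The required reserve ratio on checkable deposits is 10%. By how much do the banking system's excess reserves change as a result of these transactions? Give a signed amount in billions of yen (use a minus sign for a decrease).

+¥687 billion

Government spending ¥300 billion: reserves +¥300B, deposits +¥300B.
Discount-window loan ¥417 billion: reserves +¥417B, deposits 0.
Totals: Δreserves = +¥717B, Δdeposits = +¥300B.
Δrequired reserves = 10% × +¥300B = +¥30B.
Δexcess reserves = Δreserves − Δrequired = +¥717B − (+¥30B) = +¥687 billion.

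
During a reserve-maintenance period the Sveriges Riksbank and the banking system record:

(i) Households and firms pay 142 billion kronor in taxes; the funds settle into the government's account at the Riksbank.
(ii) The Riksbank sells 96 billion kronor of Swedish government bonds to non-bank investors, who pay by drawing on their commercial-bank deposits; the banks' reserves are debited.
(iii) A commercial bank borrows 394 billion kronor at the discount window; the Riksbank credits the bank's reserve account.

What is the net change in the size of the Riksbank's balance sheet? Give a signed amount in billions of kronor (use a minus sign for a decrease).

Riksbank balance sheet:
  Assets:      Securities −96B, Loans to banks +394B
  Liabilities: Bank reserves +156B, Government deposits +142B
Change in total Riksbank assets = +298 billion.

+298 billion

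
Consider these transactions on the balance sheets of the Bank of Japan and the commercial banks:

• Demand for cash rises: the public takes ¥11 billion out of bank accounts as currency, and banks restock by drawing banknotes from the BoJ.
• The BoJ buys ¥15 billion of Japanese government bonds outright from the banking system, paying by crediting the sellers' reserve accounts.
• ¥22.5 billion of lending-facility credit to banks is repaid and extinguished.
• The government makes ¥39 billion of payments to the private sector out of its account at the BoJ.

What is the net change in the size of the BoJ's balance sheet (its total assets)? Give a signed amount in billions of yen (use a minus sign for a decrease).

Currency withdrawal ¥11 billion: only the composition of liabilities changes → 0.
OMO purchase (from banks) ¥15 billion: a BoJ asset is acquired → +¥15B.
Discount-window repayment ¥22.5 billion: a BoJ asset is shed → −¥22.5B.
Government spending ¥39 billion: only the composition of liabilities changes → 0.
Net: 0 + 15 − 22.5 + 0 = -¥7.5 billion.

-¥7.5 billion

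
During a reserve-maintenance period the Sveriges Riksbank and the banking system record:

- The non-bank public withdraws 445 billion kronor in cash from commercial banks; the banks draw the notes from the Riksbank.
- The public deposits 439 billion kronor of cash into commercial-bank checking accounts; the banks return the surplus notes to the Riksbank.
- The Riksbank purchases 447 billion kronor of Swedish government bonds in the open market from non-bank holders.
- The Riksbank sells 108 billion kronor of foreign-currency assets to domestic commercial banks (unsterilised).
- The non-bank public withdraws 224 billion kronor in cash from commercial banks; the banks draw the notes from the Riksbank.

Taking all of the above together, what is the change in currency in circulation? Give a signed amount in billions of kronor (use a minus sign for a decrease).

+230 billion

Riksbank balance sheet:
  Assets:      Securities +447B, Foreign assets −108B
  Liabilities: Bank reserves +109B, Currency in circulation +230B
Commercial banking system:
  Assets:      Reserves at CB +109B, Foreign assets +108B
  Liabilities: Checkable deposits +217B
So the change in currency in circulation is +230 billion.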